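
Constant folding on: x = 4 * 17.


4 * 17 = 68 at compile time
Optimized: x = 68


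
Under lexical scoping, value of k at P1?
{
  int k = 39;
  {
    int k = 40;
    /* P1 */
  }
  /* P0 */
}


k declared in the same block as P1
k = 40


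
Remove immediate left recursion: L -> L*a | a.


Left-recursive alternatives: L*a; non-recursive: a
Introduce L': L -> aL', L' -> *aL' | ε


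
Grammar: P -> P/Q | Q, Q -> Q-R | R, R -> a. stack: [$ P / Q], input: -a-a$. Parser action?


'-' can extend Q; shift to build Q -> Q-R
Action: shift


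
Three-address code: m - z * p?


Break into single-operator statements:
t1 = z * p
t2 = m - t1


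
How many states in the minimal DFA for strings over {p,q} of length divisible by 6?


Track length mod 6: states 0..5, accept at 0
Minimal DFA: 6 states


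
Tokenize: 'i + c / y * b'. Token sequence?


Scan left to right, longest-match per lexeme
Tokens: ID(i), OP(+), ID(c), OP(/), ID(y), OP(*), ID(b)


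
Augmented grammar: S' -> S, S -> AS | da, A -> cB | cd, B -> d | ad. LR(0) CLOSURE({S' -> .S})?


Start: S' -> .S
For each item with dot before a nonterminal B, add B -> .γ for every B-production
Closure: [S' -> .S, S -> .AS, S -> .da, A -> .cB, A -> .cd]


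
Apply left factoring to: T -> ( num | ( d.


Common prefix: '('
Factored: T -> ( T', T' -> num | d


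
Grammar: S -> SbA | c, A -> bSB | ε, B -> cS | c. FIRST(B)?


Per alternative of B: FIRST(cS) = {c}; FIRST(c) = {c}
FIRST(B) = {c}


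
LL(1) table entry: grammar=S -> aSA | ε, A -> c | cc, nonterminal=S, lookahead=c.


For [S, c]: ε is nullable and 'c' ∈ FOLLOW(S)
Entry: S -> ε


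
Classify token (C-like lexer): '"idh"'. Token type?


Pattern: double-quoted sequence
Type: STRING_LITERAL


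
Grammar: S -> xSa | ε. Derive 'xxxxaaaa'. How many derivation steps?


Derivation: S => xSa => xxSaa => xxxSaaa => xxxxSaaaa => xxxxaaaa
Steps: 5


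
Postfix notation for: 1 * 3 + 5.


Left to right (same or higher precedence on left)
Postfix: 1 3 * 5 +


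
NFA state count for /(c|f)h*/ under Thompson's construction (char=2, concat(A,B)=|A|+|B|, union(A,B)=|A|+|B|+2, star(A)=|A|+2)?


Syntax tree has 3 char leaf(s), 1 union(s), 1 star(s)
chars contribute 3×2 = 6; each union adds +2; each star adds +2
Total: 6 + 2 + 2 = 10 states


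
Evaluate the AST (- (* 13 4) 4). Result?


Evaluate inner: (* 13 4) = 52
Evaluate root: (- 52 4) = 48
Result: 48


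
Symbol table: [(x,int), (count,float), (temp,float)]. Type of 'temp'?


Lookup 'temp' → type float


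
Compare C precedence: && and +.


'+' is additive (level 9); '&&' is logical AND (level 2)
Higher level binds tighter
'+' has higher precedence than '&&'


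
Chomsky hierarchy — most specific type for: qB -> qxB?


LHS has context (more than one symbol) and |LHS| ≤ |RHS|
Classification: Type 1 (Context-Sensitive)


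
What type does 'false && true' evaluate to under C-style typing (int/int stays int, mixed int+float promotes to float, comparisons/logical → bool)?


Operand types: bool && bool
Rule: logical operators take bool operands and yield bool
Result type: bool


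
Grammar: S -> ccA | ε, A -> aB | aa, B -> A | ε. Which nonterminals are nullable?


A nonterminal is nullable iff some alternative derives ε (directly, or every symbol in it is nullable)
Nullable: {B, S}


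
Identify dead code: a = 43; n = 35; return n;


a is assigned but never read
Dead: 'a = 43'


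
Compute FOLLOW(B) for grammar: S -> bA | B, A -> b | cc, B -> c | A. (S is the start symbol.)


$ ∈ FOLLOW(S). For each A -> αBβ: add FIRST(β)\{ε} to FOLLOW(B); if β nullable, add FOLLOW(A).
FOLLOW(B) = {$}


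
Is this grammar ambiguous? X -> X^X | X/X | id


'id^id/id' has two parse trees (no precedence encoded between ^ and /)
Ambiguous


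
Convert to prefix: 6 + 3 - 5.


left-to-right (same/higher precedence on left): tree is (- (+ 6 3) 5)
Prefix: - + 6 3 5


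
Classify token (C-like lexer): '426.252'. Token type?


Pattern: digits with a decimal point
Type: FLOAT_LITERAL


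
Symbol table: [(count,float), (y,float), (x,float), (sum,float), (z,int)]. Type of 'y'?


Lookup 'y' → type float


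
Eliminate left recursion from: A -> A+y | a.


Left-recursive alternatives: A+y; non-recursive: a
Introduce A': A -> aA', A' -> +yA' | ε


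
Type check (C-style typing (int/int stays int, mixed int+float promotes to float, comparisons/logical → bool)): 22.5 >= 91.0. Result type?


Operand types: float >= float
Rule: comparison yields bool
Result type: bool


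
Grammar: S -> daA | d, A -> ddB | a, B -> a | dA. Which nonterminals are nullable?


A nonterminal is nullable iff some alternative derives ε (directly, or every symbol in it is nullable)
Nullable: {}


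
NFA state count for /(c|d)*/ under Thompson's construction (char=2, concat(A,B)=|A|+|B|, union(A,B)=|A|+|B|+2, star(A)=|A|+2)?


Syntax tree has 2 char leaf(s), 1 union(s), 1 star(s)
chars contribute 2×2 = 4; each union adds +2; each star adds +2
Total: 4 + 2 + 2 = 8 states


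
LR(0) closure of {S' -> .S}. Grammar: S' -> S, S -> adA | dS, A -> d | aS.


Start: S' -> .S
For each item with dot before a nonterminal B, add B -> .γ for every B-production
Closure: [S' -> .S, S -> .adA, S -> .dS]


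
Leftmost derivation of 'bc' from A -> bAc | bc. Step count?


Derivation: A => bc
Steps: 1


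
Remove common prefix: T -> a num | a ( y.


Common prefix: 'a'
Factored: T -> a T', T' -> num | ( y


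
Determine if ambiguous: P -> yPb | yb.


balanced y^n…b^n: each string has a unique parse
Unambiguous


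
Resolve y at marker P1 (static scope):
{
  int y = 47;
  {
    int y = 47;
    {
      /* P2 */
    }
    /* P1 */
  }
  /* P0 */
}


y declared in the same block as P1
y = 47


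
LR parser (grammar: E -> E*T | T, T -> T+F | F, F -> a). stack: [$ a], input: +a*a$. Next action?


'a' on top is the handle for F -> a
Action: reduce (F -> a)


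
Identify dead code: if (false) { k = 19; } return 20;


condition is constant false, so the whole block is unreachable
Dead: 'if (false) { k = 19; }'


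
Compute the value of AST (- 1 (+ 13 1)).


Evaluate inner: (+ 13 1) = 14
Evaluate root: (- 1 14) = -13
Result: -13


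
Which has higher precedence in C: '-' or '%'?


'%' is multiplicative (level 10); '-' is additive (level 9)
Higher level binds tighter
'%' has higher precedence than '-'


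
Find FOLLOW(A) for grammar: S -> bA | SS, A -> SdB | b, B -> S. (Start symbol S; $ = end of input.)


$ ∈ FOLLOW(S). For each A -> αBβ: add FIRST(β)\{ε} to FOLLOW(B); if β nullable, add FOLLOW(A).
FOLLOW(A) = {$, b, d}


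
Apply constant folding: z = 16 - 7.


16 - 7 = 9 at compile time
Optimized: z = 9


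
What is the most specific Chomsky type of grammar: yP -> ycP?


LHS has context (more than one symbol) and |LHS| ≤ |RHS|
Classification: Type 1 (Context-Sensitive)


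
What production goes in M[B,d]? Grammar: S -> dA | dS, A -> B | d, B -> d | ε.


For [B, d]: 'd' ∈ FIRST(d)
Entry: B -> d


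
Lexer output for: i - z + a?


Scan left to right, longest-match per lexeme
Tokens: ID(i), OP(-), ID(z), OP(+), ID(a)


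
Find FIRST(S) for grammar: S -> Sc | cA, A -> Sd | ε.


Per alternative of S: FIRST(Sc) = {c}; FIRST(cA) = {c}
FIRST(S) = {c}


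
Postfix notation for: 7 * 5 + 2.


Left to right (same or higher precedence on left)
Postfix: 7 5 * 2 +


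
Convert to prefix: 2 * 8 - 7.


left-to-right (same/higher precedence on left): tree is (- (* 2 8) 7)
Prefix: - * 2 8 7


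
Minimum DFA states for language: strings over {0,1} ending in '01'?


Track the longest suffix of input matching a prefix of '01': 3 classes (prefixes of length 0..2)
Minimal DFA: 3 states


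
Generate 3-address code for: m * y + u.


Break into single-operator statements:
t1 = m * y
t2 = t1 + u


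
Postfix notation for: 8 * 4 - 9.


Left to right (same or higher precedence on left)
Postfix: 8 4 * 9 -


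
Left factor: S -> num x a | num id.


Common prefix: 'num'
Factored: S -> num S', S' -> x a | id


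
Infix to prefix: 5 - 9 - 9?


left-to-right (same/higher precedence on left): tree is (- (- 5 9) 9)
Prefix: - - 5 9 9


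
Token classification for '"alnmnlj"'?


Pattern: double-quoted sequence
Type: STRING_LITERAL


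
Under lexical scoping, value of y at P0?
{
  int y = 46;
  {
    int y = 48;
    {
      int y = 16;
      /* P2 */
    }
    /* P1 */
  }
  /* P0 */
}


y declared in the same block as P0
y = 46


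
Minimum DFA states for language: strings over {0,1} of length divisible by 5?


Track length mod 5: states 0..4, accept at 0
Minimal DFA: 5 states


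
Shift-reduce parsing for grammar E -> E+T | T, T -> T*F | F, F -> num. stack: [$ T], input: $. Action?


lookahead ∉ {*} so T won't extend; reduce E -> T
Action: reduce (E -> T)


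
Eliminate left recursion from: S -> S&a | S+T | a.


Left-recursive alternatives: S&a, S+T; non-recursive: a
Introduce S': S -> aS', S' -> &aS' | +TS' | ε


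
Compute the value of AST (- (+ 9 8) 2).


Evaluate inner: (+ 9 8) = 17
Evaluate root: (- 17 2) = 15
Result: 15


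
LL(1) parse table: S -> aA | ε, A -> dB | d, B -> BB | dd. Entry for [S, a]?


For [S, a]: 'a' ∈ FIRST(aA)
Entry: S -> aA


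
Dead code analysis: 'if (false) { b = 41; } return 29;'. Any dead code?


condition is constant false, so the whole block is unreachable
Dead: 'if (false) { b = 41; }'


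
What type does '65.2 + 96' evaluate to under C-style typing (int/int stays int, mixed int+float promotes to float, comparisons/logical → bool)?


Operand types: float + int
Rule: mixed int/float promotes to float; int/int stays int
Result type: float


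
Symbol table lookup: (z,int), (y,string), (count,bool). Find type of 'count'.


Lookup 'count' → type bool


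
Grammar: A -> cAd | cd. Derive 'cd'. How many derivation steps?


Derivation: A => cd
Steps: 1


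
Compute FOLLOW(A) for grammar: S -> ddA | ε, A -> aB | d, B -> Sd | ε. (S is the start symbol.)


$ ∈ FOLLOW(S). For each A -> αBβ: add FIRST(β)\{ε} to FOLLOW(B); if β nullable, add FOLLOW(A).
FOLLOW(A) = {$, d}


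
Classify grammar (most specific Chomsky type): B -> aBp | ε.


Single nonterminal LHS, but a^n p^n is not regular
Classification: Type 2 (Context-Free)


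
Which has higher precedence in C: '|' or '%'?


'%' is multiplicative (level 10); '|' is bitwise OR (level 3)
Higher level binds tighter
'%' has higher precedence than '|'


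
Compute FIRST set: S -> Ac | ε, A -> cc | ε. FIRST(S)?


Per alternative of S: FIRST(Ac) = {c}; FIRST(ε) = {ε}
FIRST(S) = {c, ε}


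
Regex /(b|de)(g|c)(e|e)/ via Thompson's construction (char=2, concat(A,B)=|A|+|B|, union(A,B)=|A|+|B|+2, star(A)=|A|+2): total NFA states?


Syntax tree has 7 char leaf(s), 3 union(s), 0 star(s)
chars contribute 7×2 = 14; each union adds +2; each star adds +2
Total: 14 + 6 + 0 = 20 states


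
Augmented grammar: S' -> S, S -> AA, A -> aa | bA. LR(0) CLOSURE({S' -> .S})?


Start: S' -> .S
For each item with dot before a nonterminal B, add B -> .γ for every B-production
Closure: [S' -> .S, S -> .AA, A -> .aa, A -> .bA]


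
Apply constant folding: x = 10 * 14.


10 * 14 = 140 at compile time
Optimized: x = 140


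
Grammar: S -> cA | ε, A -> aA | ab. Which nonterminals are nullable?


A nonterminal is nullable iff some alternative derives ε (directly, or every symbol in it is nullable)
Nullable: {S}


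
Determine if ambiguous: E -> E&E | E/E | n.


'n&n/n' has two parse trees (no precedence encoded between & and /)
Ambiguous


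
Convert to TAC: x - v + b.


Break into single-operator statements:
t1 = x - v
t2 = t1 + b


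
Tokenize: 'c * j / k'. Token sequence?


Scan left to right, longest-match per lexeme
Tokens: ID(c), OP(*), ID(j), OP(/), ID(k)


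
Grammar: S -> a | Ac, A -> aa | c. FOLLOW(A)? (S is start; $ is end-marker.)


$ ∈ FOLLOW(S). For each A -> αBβ: add FIRST(β)\{ε} to FOLLOW(B); if β nullable, add FOLLOW(A).
FOLLOW(A) = {c}


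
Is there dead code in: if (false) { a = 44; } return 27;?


condition is constant false, so the whole block is unreachable
Dead: 'if (false) { a = 44; }'


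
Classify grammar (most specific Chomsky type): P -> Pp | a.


Left-linear: every RHS is a terminal or one nonterminal followed by a terminal
Classification: Type 3 (Regular)


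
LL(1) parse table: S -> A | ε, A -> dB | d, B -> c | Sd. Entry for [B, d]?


For [B, d]: 'd' ∈ FIRST(Sd)
Entry: B -> Sd


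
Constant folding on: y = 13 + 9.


13 + 9 = 22 at compile time
Optimized: y = 22


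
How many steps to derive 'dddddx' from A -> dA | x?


Derivation: A => dA => ddA => dddA => ddddA => dddddA => dddddx
Steps: 6


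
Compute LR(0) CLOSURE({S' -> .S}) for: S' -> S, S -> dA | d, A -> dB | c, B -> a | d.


Start: S' -> .S
For each item with dot before a nonterminal B, add B -> .γ for every B-production
Closure: [S' -> .S, S -> .dA, S -> .d]


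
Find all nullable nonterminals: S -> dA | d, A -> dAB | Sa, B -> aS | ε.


A nonterminal is nullable iff some alternative derives ε (directly, or every symbol in it is nullable)
Nullable: {B}


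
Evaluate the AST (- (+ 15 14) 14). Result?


Evaluate inner: (+ 15 14) = 29
Evaluate root: (- 29 14) = 15
Result: 15


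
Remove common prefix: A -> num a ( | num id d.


Common prefix: 'num'
Factored: A -> num A', A' -> a ( | id d


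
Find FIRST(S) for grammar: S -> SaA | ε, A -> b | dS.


Per alternative of S: FIRST(SaA) = {a}; FIRST(ε) = {ε}
FIRST(S) = {a, ε}


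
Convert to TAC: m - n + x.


Break into single-operator statements:
t1 = m - n
t2 = t1 + x


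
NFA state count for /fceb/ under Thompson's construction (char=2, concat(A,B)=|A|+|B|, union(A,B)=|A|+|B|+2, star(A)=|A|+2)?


Syntax tree has 4 char leaf(s), 0 union(s), 0 star(s)
chars contribute 4×2 = 8; each union adds +2; each star adds +2
Total: 8 + 0 + 0 = 8 states


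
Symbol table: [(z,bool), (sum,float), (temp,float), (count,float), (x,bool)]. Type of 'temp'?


Lookup 'temp' → type float


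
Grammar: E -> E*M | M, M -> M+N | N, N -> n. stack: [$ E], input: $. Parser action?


start symbol E on stack, input exhausted
Action: accept


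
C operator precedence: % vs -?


'%' is multiplicative (level 10); '-' is additive (level 9)
Higher level binds tighter
'%' has higher precedence than '-'


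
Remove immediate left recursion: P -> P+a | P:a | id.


Left-recursive alternatives: P+a, P:a; non-recursive: id
Introduce P': P -> idP', P' -> +aP' | :aP' | ε


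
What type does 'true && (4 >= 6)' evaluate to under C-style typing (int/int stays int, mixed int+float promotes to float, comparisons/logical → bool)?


Operand types: bool && bool
Rule: logical operators take bool operands and yield bool
Result type: bool


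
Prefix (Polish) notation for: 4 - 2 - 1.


left-to-right (same/higher precedence on left): tree is (- (- 4 2) 1)
Prefix: - - 4 2 1


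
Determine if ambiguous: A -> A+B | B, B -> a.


precedence layered via separate nonterminal B: deterministic
Unambiguous


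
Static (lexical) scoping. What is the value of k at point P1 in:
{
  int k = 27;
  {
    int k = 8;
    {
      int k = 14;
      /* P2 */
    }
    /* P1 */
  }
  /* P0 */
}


k declared in the same block as P1
k = 8


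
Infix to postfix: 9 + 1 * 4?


* has higher precedence, evaluate 1*4 first
Postfix: 9 1 4 * +


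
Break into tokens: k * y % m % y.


Scan left to right, longest-match per lexeme
Tokens: ID(k), OP(*), ID(y), OP(%), ID(m), OP(%), ID(y)


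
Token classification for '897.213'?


Pattern: digits with a decimal point
Type: FLOAT_LITERAL


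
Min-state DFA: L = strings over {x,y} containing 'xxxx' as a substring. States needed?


KMP-style automaton: 4 progress states + 1 absorbing accept = 5
Minimal DFA: 5 states


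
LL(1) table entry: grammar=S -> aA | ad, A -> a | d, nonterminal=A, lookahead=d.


For [A, d]: 'd' ∈ FIRST(d)
Entry: A -> d


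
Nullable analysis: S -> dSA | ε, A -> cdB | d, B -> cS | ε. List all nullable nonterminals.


A nonterminal is nullable iff some alternative derives ε (directly, or every symbol in it is nullable)
Nullable: {B, S}


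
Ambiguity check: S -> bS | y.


right-linear, alternatives start with distinct terminals 'b' vs 'y': unique leftmost derivation
Unambiguous


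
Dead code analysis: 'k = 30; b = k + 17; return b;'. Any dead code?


k is read by b's definition; b is returned
No dead code


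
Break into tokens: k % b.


Scan left to right, longest-match per lexeme
Tokens: ID(k), OP(%), ID(b)


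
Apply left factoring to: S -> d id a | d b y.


Common prefix: 'd'
Factored: S -> d S', S' -> id a | b y


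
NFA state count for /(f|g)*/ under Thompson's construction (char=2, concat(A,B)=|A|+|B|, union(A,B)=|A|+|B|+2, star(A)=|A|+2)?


Syntax tree has 2 char leaf(s), 1 union(s), 1 star(s)
chars contribute 2×2 = 4; each union adds +2; each star adds +2
Total: 4 + 2 + 2 = 8 states


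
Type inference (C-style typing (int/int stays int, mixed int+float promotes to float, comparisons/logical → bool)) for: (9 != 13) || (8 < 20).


Operand types: bool || bool
Rule: logical operators take bool operands and yield bool
Result type: bool


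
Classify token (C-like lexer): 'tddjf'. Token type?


Pattern: letter/underscore followed by alphanumerics, not a keyword
Type: IDENTIFIER


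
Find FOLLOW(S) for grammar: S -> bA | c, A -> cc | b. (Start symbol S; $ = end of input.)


$ ∈ FOLLOW(S). For each A -> αBβ: add FIRST(β)\{ε} to FOLLOW(B); if β nullable, add FOLLOW(A).
FOLLOW(S) = {$}


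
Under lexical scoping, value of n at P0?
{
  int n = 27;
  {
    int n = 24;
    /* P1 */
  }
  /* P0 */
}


n declared in the same block as P0
n = 27


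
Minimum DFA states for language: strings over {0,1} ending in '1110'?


Track the longest suffix of input matching a prefix of '1110': 5 classes (prefixes of length 0..4)
Minimal DFA: 5 states


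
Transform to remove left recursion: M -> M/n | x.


Left-recursive alternatives: M/n; non-recursive: x
Introduce M': M -> xM', M' -> /nM' | ε


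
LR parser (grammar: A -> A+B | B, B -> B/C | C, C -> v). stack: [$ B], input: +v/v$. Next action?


lookahead ∉ {/} so B won't extend; reduce A -> B
Action: reduce (A -> B)


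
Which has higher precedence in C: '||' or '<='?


'<=' is relational (level 7); '||' is logical OR (level 1)
Higher level binds tighter
'<=' has higher precedence than '||'


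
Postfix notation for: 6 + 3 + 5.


Left to right (same or higher precedence on left)
Postfix: 6 3 + 5 +


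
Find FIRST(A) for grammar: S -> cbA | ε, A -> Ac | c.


Per alternative of A: FIRST(Ac) = {c}; FIRST(c) = {c}
FIRST(A) = {c}


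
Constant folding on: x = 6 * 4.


6 * 4 = 24 at compile time
Optimized: x = 24


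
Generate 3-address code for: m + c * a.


Break into single-operator statements:
t1 = c * a
t2 = m + t1


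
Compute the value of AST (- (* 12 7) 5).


Evaluate inner: (* 12 7) = 84
Evaluate root: (- 84 5) = 79
Result: 79


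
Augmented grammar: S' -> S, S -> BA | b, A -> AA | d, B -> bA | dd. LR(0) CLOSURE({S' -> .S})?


Start: S' -> .S
For each item with dot before a nonterminal B, add B -> .γ for every B-production
Closure: [S' -> .S, S -> .BA, S -> .b, B -> .bA, B -> .dd]


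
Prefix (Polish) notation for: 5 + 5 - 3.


left-to-right (same/higher precedence on left): tree is (- (+ 5 5) 3)
Prefix: - + 5 5 3


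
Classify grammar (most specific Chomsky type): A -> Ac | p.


Left-linear: every RHS is a terminal or one nonterminal followed by a terminal
Classification: Type 3 (Regular)


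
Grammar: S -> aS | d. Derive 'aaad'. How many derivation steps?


Derivation: S => aS => aaS => aaaS => aaad
Steps: 4


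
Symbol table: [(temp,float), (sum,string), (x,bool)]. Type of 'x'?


Lookup 'x' → type bool


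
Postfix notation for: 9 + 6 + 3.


Left to right (same or higher precedence on left)
Postfix: 9 6 + 3 +


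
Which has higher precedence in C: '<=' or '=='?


'<=' is relational (level 7); '==' is equality (level 6)
Higher level binds tighter
'<=' has higher precedence than '=='


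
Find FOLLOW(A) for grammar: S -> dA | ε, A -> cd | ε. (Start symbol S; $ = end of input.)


$ ∈ FOLLOW(S). For each A -> αBβ: add FIRST(β)\{ε} to FOLLOW(B); if β nullable, add FOLLOW(A).
FOLLOW(A) = {$}


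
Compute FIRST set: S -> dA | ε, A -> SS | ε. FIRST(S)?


Per alternative of S: FIRST(dA) = {d}; FIRST(ε) = {ε}
FIRST(S) = {d, ε}


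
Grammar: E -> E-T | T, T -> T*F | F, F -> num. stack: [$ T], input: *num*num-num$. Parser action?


shift '*' to continue T -> T*F
Action: shift


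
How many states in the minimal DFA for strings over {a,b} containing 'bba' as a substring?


KMP-style automaton: 3 progress states + 1 absorbing accept = 4
Minimal DFA: 4 states


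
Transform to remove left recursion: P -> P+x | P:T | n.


Left-recursive alternatives: P+x, P:T; non-recursive: n
Introduce P': P -> nP', P' -> +xP' | :TP' | ε


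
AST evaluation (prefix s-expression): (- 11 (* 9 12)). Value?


Evaluate inner: (* 9 12) = 108
Evaluate root: (- 11 108) = -97
Result: -97


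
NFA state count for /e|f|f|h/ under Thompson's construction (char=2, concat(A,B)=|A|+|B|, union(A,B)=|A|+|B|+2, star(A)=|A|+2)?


Syntax tree has 4 char leaf(s), 3 union(s), 0 star(s)
chars contribute 4×2 = 8; each union adds +2; each star adds +2
Total: 8 + 6 + 0 = 14 states


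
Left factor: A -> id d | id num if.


Common prefix: 'id'
Factored: A -> id A', A' -> d | num if


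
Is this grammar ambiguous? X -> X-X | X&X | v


'v-v&v' has two parse trees (no precedence encoded between - and &)
Ambiguous


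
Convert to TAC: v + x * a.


Break into single-operator statements:
t1 = x * a
t2 = v + t1


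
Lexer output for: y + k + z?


Scan left to right, longest-match per lexeme
Tokens: ID(y), OP(+), ID(k), OP(+), ID(z)


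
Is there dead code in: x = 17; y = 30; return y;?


x is assigned but never read
Dead: 'x = 17'


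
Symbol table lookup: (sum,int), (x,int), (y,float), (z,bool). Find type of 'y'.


Lookup 'y' → type float


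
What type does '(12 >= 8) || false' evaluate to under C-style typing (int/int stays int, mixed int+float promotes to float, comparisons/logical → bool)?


Operand types: bool || bool
Rule: logical operators take bool operands and yield bool
Result type: bool


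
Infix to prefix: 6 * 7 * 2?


left-to-right (same/higher precedence on left): tree is (* (* 6 7) 2)
Prefix: * * 6 7 2


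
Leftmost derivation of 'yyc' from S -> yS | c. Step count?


Derivation: S => yS => yyS => yyc
Steps: 3


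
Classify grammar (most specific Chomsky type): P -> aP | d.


Right-linear: every RHS is a terminal or a terminal followed by one nonterminal
Classification: Type 3 (Regular)


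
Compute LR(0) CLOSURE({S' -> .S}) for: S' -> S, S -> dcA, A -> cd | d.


Start: S' -> .S
For each item with dot before a nonterminal B, add B -> .γ for every B-production
Closure: [S' -> .S, S -> .dcA]


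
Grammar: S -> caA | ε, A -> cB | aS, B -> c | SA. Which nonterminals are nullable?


A nonterminal is nullable iff some alternative derives ε (directly, or every symbol in it is nullable)
Nullable: {S}


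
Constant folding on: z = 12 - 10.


12 - 10 = 2 at compile time
Optimized: z = 2


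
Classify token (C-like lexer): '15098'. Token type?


Pattern: digits only
Type: INTEGER_LITERAL


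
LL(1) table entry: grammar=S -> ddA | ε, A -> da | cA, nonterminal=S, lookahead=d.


For [S, d]: 'd' ∈ FIRST(ddA)
Entry: S -> ddA


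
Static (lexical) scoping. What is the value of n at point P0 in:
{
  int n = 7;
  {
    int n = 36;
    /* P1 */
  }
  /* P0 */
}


n declared in the same block as P0
n = 7


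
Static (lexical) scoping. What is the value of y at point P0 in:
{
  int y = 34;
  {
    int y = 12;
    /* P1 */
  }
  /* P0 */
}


y declared in the same block as P0
y = 34


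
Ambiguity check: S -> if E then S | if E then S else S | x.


dangling else: 'if E then if E then x else x' parses two ways
Ambiguous


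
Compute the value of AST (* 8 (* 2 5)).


Evaluate inner: (* 2 5) = 10
Evaluate root: (* 8 10) = 80
Result: 80


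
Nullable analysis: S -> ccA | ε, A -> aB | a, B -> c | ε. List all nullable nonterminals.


A nonterminal is nullable iff some alternative derives ε (directly, or every symbol in it is nullable)
Nullable: {B, S}


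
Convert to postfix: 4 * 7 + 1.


Left to right (same or higher precedence on left)
Postfix: 4 7 * 1 +


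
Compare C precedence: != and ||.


'!=' is equality (level 6); '||' is logical OR (level 1)
Higher level binds tighter
'!=' has higher precedence than '||'


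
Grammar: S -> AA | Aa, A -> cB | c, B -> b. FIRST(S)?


Per alternative of S: FIRST(AA) = {c}; FIRST(Aa) = {c}
FIRST(S) = {c}


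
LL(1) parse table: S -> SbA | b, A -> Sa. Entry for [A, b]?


For [A, b]: 'b' ∈ FIRST(Sa)
Entry: A -> Sa


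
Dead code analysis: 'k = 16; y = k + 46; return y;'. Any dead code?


k is read by y's definition; y is returned
No dead code


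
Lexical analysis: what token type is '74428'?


Pattern: digits only
Type: INTEGER_LITERAL


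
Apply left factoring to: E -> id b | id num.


Common prefix: 'id'
Factored: E -> id E', E' -> b | num


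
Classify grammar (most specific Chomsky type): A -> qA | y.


Right-linear: every RHS is a terminal or a terminal followed by one nonterminal
Classification: Type 3 (Regular)


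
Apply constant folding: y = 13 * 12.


13 * 12 = 156 at compile time
Optimized: y = 156


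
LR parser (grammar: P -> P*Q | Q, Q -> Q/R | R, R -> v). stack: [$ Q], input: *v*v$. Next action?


lookahead ∉ {/} so Q won't extend; reduce P -> Q
Action: reduce (P -> Q)


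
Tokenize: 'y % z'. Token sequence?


Scan left to right, longest-match per lexeme
Tokens: ID(y), OP(%), ID(z)


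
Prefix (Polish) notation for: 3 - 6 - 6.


left-to-right (same/higher precedence on left): tree is (- (- 3 6) 6)
Prefix: - - 3 6 6


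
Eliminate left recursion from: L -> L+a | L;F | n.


Left-recursive alternatives: L+a, L;F; non-recursive: n
Introduce L': L -> nL', L' -> +aL' | ;FL' | ε


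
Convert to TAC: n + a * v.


Break into single-operator statements:
t1 = a * v
t2 = n + t1


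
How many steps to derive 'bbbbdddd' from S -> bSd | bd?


Derivation: S => bSd => bbSdd => bbbSddd => bbbbdddd
Steps: 4


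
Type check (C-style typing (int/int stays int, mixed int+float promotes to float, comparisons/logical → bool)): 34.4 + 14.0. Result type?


Operand types: float + float
Rule: mixed int/float promotes to float; int/int stays int
Result type: float


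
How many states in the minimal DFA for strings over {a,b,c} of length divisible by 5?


Track length mod 5: states 0..4, accept at 0
Minimal DFA: 5 states


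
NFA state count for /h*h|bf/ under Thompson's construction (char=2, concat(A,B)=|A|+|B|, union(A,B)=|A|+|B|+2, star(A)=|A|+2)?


Syntax tree has 4 char leaf(s), 1 union(s), 1 star(s)
chars contribute 4×2 = 8; each union adds +2; each star adds +2
Total: 8 + 2 + 2 = 12 states


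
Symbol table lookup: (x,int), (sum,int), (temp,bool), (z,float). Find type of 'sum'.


Lookup 'sum' → type int


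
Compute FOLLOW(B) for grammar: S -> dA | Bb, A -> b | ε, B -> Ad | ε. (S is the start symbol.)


$ ∈ FOLLOW(S). For each A -> αBβ: add FIRST(β)\{ε} to FOLLOW(B); if β nullable, add FOLLOW(A).
FOLLOW(B) = {b}


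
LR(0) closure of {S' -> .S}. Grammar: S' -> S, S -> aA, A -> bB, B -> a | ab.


Start: S' -> .S
For each item with dot before a nonterminal B, add B -> .γ for every B-production
Closure: [S' -> .S, S -> .aA]


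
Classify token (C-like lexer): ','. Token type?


Pattern: delimiter/punctuation
Type: PUNCTUATION


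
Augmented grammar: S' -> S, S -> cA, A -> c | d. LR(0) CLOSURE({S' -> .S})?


Start: S' -> .S
For each item with dot before a nonterminal B, add B -> .γ for every B-production
Closure: [S' -> .S, S -> .cA]


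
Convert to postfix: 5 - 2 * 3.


* has higher precedence, evaluate 2*3 first
Postfix: 5 2 3 * -


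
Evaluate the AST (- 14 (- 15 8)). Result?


Evaluate inner: (- 15 8) = 7
Evaluate root: (- 14 7) = 7
Result: 7


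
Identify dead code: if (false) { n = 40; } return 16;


condition is constant false, so the whole block is unreachable
Dead: 'if (false) { n = 40; }'


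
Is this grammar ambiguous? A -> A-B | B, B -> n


precedence layered via separate nonterminal B: deterministic
Unambiguous


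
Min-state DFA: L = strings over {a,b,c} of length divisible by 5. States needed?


Track length mod 5: states 0..4, accept at 0
Minimal DFA: 5 states


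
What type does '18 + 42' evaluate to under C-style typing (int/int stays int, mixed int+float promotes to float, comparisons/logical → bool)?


Operand types: int + int
Rule: mixed int/float promotes to float; int/int stays int
Result type: int


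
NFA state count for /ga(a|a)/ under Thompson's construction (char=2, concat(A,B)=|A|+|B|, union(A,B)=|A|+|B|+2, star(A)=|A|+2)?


Syntax tree has 4 char leaf(s), 1 union(s), 0 star(s)
chars contribute 4×2 = 8; each union adds +2; each star adds +2
Total: 8 + 2 + 0 = 10 states


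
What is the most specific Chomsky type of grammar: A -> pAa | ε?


Single nonterminal LHS, but p^n a^n is not regular
Classification: Type 2 (Context-Free)


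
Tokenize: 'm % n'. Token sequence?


Scan left to right, longest-match per lexeme
Tokens: ID(m), OP(%), ID(n)


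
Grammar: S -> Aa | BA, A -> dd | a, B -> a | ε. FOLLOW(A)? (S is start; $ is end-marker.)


$ ∈ FOLLOW(S). For each A -> αBβ: add FIRST(β)\{ε} to FOLLOW(B); if β nullable, add FOLLOW(A).
FOLLOW(A) = {$, a}


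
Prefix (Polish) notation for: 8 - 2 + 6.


left-to-right (same/higher precedence on left): tree is (+ (- 8 2) 6)
Prefix: + - 8 2 6


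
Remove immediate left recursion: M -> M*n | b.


Left-recursive alternatives: M*n; non-recursive: b
Introduce M': M -> bM', M' -> *nM' | ε


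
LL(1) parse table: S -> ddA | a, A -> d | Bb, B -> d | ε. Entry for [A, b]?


For [A, b]: 'b' ∈ FIRST(Bb)
Entry: A -> Bb


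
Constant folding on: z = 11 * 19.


11 * 19 = 209 at compile time
Optimized: z = 209


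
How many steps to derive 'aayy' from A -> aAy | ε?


Derivation: A => aAy => aaAyy => aayy
Steps: 3


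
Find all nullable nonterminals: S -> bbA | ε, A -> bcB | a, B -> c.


A nonterminal is nullable iff some alternative derives ε (directly, or every symbol in it is nullable)
Nullable: {S}


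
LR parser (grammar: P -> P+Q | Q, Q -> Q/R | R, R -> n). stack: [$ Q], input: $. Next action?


lookahead ∉ {/} so Q won't extend; reduce P -> Q
Action: reduce (P -> Q)


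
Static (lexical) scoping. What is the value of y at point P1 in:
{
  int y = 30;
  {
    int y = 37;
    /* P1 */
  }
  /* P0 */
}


y declared in the same block as P1
y = 37


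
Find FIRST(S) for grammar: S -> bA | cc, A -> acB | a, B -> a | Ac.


Per alternative of S: FIRST(bA) = {b}; FIRST(cc) = {c}
FIRST(S) = {b, c}


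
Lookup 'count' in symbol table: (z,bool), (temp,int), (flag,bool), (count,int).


Lookup 'count' → type int


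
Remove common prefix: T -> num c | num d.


Common prefix: 'num'
Factored: T -> num T', T' -> c | d


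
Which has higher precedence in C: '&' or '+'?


'+' is additive (level 9); '&' is bitwise AND (level 5)
Higher level binds tighter
'+' has higher precedence than '&'


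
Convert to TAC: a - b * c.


Break into single-operator statements:
t1 = b * c
t2 = a - t1


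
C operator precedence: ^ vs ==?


'==' is equality (level 6); '^' is bitwise XOR (level 4)
Higher level binds tighter
'==' has higher precedence than '^'


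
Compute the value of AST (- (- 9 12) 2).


Evaluate inner: (- 9 12) = -3
Evaluate root: (- -3 2) = -5
Result: -5


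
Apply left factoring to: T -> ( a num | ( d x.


Common prefix: '('
Factored: T -> ( T', T' -> a num | d x


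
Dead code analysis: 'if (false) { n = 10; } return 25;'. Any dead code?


condition is constant false, so the whole block is unreachable
Dead: 'if (false) { n = 10; }'


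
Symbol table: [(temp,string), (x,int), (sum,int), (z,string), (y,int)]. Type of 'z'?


Lookup 'z' → type string


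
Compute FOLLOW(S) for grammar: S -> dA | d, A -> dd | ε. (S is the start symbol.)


$ ∈ FOLLOW(S). For each A -> αBβ: add FIRST(β)\{ε} to FOLLOW(B); if β nullable, add FOLLOW(A).
FOLLOW(S) = {$}


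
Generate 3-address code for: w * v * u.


Break into single-operator statements:
t1 = w * v
t2 = t1 * u


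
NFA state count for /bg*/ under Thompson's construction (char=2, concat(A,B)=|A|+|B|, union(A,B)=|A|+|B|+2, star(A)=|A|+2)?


Syntax tree has 2 char leaf(s), 0 union(s), 1 star(s)
chars contribute 2×2 = 4; each union adds +2; each star adds +2
Total: 4 + 0 + 2 = 6 states


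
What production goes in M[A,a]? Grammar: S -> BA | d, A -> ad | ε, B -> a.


For [A, a]: 'a' ∈ FIRST(ad)
Entry: A -> ad


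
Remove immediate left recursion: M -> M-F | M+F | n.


Left-recursive alternatives: M-F, M+F; non-recursive: n
Introduce M': M -> nM', M' -> -FM' | +FM' | ε


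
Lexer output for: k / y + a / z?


Scan left to right, longest-match per lexeme
Tokens: ID(k), OP(/), ID(y), OP(+), ID(a), OP(/), ID(z)


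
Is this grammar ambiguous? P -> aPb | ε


balanced a^n…b^n: each string has a unique parse
Unambiguous


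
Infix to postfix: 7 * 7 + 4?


Left to right (same or higher precedence on left)
Postfix: 7 7 * 4 +


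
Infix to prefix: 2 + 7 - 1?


left-to-right (same/higher precedence on left): tree is (- (+ 2 7) 1)
Prefix: - + 2 7 1


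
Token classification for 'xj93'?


Pattern: letter/underscore followed by alphanumerics, not a keyword
Type: IDENTIFIER


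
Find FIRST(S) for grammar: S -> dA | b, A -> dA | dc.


Per alternative of S: FIRST(dA) = {d}; FIRST(b) = {b}
FIRST(S) = {b, d}


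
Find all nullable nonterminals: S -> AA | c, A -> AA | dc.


A nonterminal is nullable iff some alternative derives ε (directly, or every symbol in it is nullable)
Nullable: {}


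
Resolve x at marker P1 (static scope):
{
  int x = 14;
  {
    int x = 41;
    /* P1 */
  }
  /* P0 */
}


x declared in the same block as P1
x = 41


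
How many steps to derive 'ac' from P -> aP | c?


Derivation: P => aP => ac
Steps: 2


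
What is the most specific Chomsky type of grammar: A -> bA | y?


Right-linear: every RHS is a terminal or a terminal followed by one nonterminal
Classification: Type 3 (Regular)


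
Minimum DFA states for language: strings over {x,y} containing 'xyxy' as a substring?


KMP-style automaton: 4 progress states + 1 absorbing accept = 5
Minimal DFA: 5 states


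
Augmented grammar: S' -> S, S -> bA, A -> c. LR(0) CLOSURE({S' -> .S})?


Start: S' -> .S
For each item with dot before a nonterminal B, add B -> .γ for every B-production
Closure: [S' -> .S, S -> .bA]


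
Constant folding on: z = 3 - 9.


3 - 9 = -6 at compile time
Optimized: z = -6


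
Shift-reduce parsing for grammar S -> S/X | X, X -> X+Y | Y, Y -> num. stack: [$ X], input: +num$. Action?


shift '+' to continue X -> X+Y
Action: shift


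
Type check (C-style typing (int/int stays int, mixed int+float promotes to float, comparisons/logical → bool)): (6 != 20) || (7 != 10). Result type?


Operand types: bool || bool
Rule: logical operators take bool operands and yield bool
Result type: bool


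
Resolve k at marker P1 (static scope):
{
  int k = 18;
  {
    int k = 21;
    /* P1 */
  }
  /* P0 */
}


k declared in the same block as P1
k = 21


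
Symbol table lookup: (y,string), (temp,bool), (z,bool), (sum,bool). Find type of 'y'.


Lookup 'y' → type string


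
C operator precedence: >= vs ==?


'>=' is relational (level 7); '==' is equality (level 6)
Higher level binds tighter
'>=' has higher precedence than '=='


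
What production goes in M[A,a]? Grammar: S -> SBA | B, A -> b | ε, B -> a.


For [A, a]: ε is nullable and 'a' ∈ FOLLOW(A)
Entry: A -> ε


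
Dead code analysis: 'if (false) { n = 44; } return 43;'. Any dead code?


condition is constant false, so the whole block is unreachable
Dead: 'if (false) { n = 44; }'


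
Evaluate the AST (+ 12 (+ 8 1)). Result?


Evaluate inner: (+ 8 1) = 9
Evaluate root: (+ 12 9) = 21
Result: 21


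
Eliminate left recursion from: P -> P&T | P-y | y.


Left-recursive alternatives: P&T, P-y; non-recursive: y
Introduce P': P -> yP', P' -> &TP' | -yP' | ε


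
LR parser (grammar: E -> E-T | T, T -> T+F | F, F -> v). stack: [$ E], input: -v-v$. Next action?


shift '-' to continue E -> E-T
Action: shift


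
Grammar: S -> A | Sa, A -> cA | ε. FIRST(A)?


Per alternative of A: FIRST(cA) = {c}; FIRST(ε) = {ε}
FIRST(A) = {c, ε}


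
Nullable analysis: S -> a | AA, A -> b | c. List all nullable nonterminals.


A nonterminal is nullable iff some alternative derives ε (directly, or every symbol in it is nullable)
Nullable: {}


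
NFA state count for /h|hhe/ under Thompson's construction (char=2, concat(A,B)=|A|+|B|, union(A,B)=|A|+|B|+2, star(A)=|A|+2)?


Syntax tree has 4 char leaf(s), 1 union(s), 0 star(s)
chars contribute 4×2 = 8; each union adds +2; each star adds +2
Total: 8 + 2 + 0 = 10 states


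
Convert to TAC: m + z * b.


Break into single-operator statements:
t1 = z * b
t2 = m + t1


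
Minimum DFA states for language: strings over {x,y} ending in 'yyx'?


Track the longest suffix of input matching a prefix of 'yyx': 4 classes (prefixes of length 0..3)
Minimal DFA: 4 states


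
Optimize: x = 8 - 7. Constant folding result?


8 - 7 = 1 at compile time
Optimized: x = 1


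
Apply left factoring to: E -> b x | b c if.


Common prefix: 'b'
Factored: E -> b E', E' -> x | c if


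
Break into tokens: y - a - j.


Scan left to right, longest-match per lexeme
Tokens: ID(y), OP(-), ID(a), OP(-), ID(j)


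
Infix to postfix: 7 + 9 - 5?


Left to right (same or higher precedence on left)
Postfix: 7 9 + 5 -


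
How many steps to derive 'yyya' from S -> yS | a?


Derivation: S => yS => yyS => yyyS => yyya
Steps: 4


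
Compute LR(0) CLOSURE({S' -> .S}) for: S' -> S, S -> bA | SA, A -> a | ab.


Start: S' -> .S
For each item with dot before a nonterminal B, add B -> .γ for every B-production
Closure: [S' -> .S, S -> .bA, S -> .SA]


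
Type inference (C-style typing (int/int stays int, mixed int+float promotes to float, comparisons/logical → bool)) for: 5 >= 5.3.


Operand types: int >= float
Rule: comparison yields bool
Result type: bool
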